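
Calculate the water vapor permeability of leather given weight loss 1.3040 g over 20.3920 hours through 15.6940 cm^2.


Formula: WVP = loss / (area * time)
Substituting: WVP = 1.3040 / (15.6940 * 20.3920)
Result: 0.00407459 g/(cm^2*hr)


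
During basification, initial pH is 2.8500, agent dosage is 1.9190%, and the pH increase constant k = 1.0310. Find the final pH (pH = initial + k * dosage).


Formula: pH_final = pH_initial + k * base_pct
Substituting: pH_final = 2.8500 + 1.0310 * 1.9190
Result: 4.8285


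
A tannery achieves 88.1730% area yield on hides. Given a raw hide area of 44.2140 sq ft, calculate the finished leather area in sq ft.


Formula: finished = raw * yield / 100
Substituting: finished = 44.2140 * 88.1730 / 100
Result: 38.9848 sq ft


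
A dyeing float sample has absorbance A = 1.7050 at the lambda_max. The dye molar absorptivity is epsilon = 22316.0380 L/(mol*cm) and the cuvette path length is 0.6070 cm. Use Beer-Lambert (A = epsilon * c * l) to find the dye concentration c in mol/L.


Formula: c = A / (epsilon * l)
Substituting: c = 1.7050 / (22316.0380 * 0.6070)
Result: 1.2587e-04 mol/L


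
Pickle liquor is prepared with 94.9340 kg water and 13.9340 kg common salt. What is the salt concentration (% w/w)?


Formula: Conc = salt / (water + salt) * 100
Substituting: Conc = 13.9340 / (94.9340 + 13.9340) * 100
Result: 12.7990 %


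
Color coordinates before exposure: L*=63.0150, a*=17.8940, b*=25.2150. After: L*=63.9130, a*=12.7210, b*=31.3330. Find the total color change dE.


dL = 0.8980, da = -5.1730, db = 6.1180
dE = sqrt(0.8980^2 + (-5.1730)^2 + 6.1180^2) = 8.0620


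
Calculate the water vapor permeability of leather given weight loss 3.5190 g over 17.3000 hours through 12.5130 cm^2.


Formula: WVP = loss / (area * time)
Substituting: WVP = 3.5190 / (12.5130 * 17.3000)
Result: 0.0162559 g/(cm^2*hr)


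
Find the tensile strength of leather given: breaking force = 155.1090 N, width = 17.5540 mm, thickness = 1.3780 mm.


Formula: TS = force / (width * thickness)
Substituting: TS = 155.1090 / (17.5540 * 1.3780)
Result: 6.4123 N/mm^2


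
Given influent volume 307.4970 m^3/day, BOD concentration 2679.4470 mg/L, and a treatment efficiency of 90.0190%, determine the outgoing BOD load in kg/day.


Load_in = volume * conc / 1000 = 307.4970 * 2679.4470 / 1000 = 823.9219 kg/day
Removed = Load_in * eff / 100 = 823.9219 * 90.0190 / 100 = 741.6863 kg/day
Load_out = Load_in - Removed = 823.9219 - 741.6863 = 82.2356 kg/day


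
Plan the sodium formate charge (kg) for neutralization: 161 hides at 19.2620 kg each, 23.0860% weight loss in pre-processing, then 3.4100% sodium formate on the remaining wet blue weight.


Total_raw = N * avg_wt = 161 * 19.2620 = 3101.1820 kg
Substrate = Total_raw * (1 - loss/100) = 3101.1820 * (1 - 23.0860/100) = 2385.2431 kg
Neutralizer = Substrate * pct / 100 = 2385.2431 * 3.4100 / 100 = 81.3368 kg


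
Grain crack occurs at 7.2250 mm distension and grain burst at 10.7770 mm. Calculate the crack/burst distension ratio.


Formula: Ratio = crack / burst
Substituting: Ratio = 7.2250 / 10.7770
Result: 0.6704


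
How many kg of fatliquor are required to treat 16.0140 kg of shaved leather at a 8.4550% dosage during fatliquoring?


Formula: Fat = substrate * pct / 100
Substituting: Fat = 16.0140 * 8.4550 / 100
Result: 1.3540 kg


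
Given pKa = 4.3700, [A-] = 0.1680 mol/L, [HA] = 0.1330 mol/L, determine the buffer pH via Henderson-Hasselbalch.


ratio = [A-] / [HA] = 0.1680 / 0.1330 = 1.2632
log10(ratio) = 0.1015
pH = pKa + log10(ratio) = 4.3700 + 0.1015 = 4.4715


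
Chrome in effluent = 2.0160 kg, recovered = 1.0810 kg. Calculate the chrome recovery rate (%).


Formula: Recovery = recovered / input * 100
Substituting: Recovery = 1.0810 / 2.0160 * 100
Result: 53.6210 %


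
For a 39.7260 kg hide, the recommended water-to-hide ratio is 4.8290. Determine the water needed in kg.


Formula: Water = hide_weight * ratio
Substituting: Water = 39.7260 * 4.8290
Result: 191.8369 kg


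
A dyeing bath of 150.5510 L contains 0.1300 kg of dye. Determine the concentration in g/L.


Formula: Conc = dye_mass(kg) / volume(L) * 1000
Substituting: Conc = 0.1300 / 150.5510 * 1000
Result: 0.8635 g/L


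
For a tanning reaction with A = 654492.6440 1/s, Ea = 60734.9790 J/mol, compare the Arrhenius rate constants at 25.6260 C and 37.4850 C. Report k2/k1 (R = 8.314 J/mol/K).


T1 = 25.6260 + 273.15 = 298.7760 K; T2 = 37.4850 + 273.15 = 310.6350 K
k1 = A * exp(-Ea/(R*T1)) = 654492.6440 * exp(-60734.9790/(8.314*298.7760)) = 1.5751e-05 1/s
k2 = A * exp(-Ea/(R*T2)) = 654492.6440 * exp(-60734.9790/(8.314*310.6350)) = 4.0057e-05 1/s
k2/k1 = 4.0057e-05 / 1.5751e-05 = 2.5432


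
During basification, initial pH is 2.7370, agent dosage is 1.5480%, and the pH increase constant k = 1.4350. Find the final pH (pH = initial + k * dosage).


Formula: pH_final = pH_initial + k * base_pct
Substituting: pH_final = 2.7370 + 1.4350 * 1.5480
Result: 4.9584


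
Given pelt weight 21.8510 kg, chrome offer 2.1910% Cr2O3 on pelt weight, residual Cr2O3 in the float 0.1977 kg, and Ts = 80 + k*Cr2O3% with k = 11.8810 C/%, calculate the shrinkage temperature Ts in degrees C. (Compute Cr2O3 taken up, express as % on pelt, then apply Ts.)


Offered = pelt * offer_pct / 100 = 21.8510 * 2.1910 / 100 = 0.4788 kg
Uptake = offered - residual = 0.4788 - 0.1977 = 0.2811 kg
Cr2O3% on pelt = uptake / pelt * 100 = 0.2811 / 21.8510 * 100 = 1.2862 %
Ts = 80 + k * Cr2O3% = 80 + 11.8810 * 1.2862 = 95.2818 C


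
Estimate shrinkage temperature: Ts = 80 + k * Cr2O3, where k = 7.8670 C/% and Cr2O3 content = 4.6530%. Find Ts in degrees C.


Formula: Ts = 80 + k * Cr2O3
Substituting: Ts = 80 + 7.8670 * 4.6530
Result: 116.6052 C


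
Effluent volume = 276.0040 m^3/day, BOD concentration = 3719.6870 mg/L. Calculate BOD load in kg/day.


Formula: BOD_load = volume * conc / 1000
Substituting: BOD_load = 276.0040 * 3719.6870 / 1000
Result: 1026.6485 kg/day


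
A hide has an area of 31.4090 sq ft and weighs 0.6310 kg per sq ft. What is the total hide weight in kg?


Formula: Weight = area * weight_per_sqft
Substituting: Weight = 31.4090 * 0.6310
Result: 19.8191 kg


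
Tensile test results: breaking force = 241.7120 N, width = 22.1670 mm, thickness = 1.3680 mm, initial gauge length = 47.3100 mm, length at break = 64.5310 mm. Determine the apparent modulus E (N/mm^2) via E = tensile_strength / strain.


TS = F / (w * t) = 241.7120 / (22.1670 * 1.3680) = 7.9709 N/mm^2
strain = (Lf - L0) / L0 = (64.5310 - 47.3100) / 47.3100 = 0.3640
E = TS / strain = 7.9709 / 0.3640 = 21.8978 N/mm^2


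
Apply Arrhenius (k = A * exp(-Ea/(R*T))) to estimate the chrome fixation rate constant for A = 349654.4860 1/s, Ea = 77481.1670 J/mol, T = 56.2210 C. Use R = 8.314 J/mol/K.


T_K = T_C + 273.15 = 56.2210 + 273.15 = 329.3710 K
exponent = -Ea / (R * T_K) = -77481.1670 / (8.314 * 329.3710) = -28.2944
k = A * exp(exponent) = 349654.4860 * exp(-28.2944) = 1.8011e-07 1/s


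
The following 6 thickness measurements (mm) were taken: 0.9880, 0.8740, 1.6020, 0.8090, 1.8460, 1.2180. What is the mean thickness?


Formula: Average = sum / n
Substituting: Average = 7.3370 / 6
Result: 1.2228 mm


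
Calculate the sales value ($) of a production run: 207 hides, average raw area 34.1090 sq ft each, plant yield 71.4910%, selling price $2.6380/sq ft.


Raw_total = N * avg_area = 207 * 34.1090 = 7060.5630 sq ft
Finished = Raw_total * yield / 100 = 7060.5630 * 71.4910 / 100 = 5047.6671 sq ft
Value = Finished * price = 5047.6671 * 2.6380 = 13315.7458 $


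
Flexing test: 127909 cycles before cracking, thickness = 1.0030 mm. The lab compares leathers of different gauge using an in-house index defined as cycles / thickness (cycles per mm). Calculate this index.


Formula: Index = cycles / thickness
Substituting: Index = 127909 / 1.0030
Result: 127526.4207 cycles/mm


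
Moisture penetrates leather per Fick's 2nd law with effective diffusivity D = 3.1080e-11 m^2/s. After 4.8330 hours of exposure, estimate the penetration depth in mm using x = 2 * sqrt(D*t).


t = 4.8330 hr * 3600 = 17398.8000 s
D * t = 3.1080e-11 * 17398.8000 = 5.4075e-07
x = 2 * sqrt(D*t) = 2 * sqrt(5.4075e-07) = 0.00147072 m = 1.4707 mm


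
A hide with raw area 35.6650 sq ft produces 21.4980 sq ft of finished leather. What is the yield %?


Formula: Yield = finished / raw * 100
Substituting: Yield = 21.4980 / 35.6650 * 100
Result: 60.2776 %


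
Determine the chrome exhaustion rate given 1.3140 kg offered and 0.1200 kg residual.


Formula: Uptake = (offered - residual) / offered * 100
Substituting: Uptake = (1.3140 - 0.1200) / 1.3140 * 100
Result: 90.8676 %


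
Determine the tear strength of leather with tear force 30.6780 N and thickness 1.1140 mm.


Formula: Tear strength = force / thickness
Substituting: Tear strength = 30.6780 / 1.1140
Result: 27.5386 N/mm


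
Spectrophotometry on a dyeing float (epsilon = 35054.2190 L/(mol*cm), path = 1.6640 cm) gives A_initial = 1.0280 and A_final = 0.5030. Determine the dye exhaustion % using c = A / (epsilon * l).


c_initial = A_i / (epsilon * l) = 1.0280 / (35054.2190 * 1.6640) = 1.7624e-05 mol/L
c_final = A_f / (epsilon * l) = 0.5030 / (35054.2190 * 1.6640) = 8.6233e-06 mol/L
Exhaustion = (c_initial - c_final) / c_initial * 100 = (1.7624e-05 - 8.6233e-06) / 1.7624e-05 * 100 = 51.0700 %


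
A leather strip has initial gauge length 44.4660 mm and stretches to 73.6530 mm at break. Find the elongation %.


Formula: Elongation = (Lf - L0) / L0 * 100
Substituting: Elongation = (73.6530 - 44.4660) / 44.4660 * 100
Result: 65.6389 %


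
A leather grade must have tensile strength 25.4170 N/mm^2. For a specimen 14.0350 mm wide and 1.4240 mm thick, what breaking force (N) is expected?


Formula: F = TS * w * t
Substituting: F = 25.4170 * 14.0350 * 1.4240
Result: 507.9801 N


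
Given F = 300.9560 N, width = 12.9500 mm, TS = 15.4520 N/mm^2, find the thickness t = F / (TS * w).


Formula: t = F / (TS * w)
Substituting: t = 300.9560 / (15.4520 * 12.9500)
Result: 1.5040 mm


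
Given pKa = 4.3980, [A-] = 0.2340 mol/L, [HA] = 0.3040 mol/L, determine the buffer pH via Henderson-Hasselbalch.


ratio = [A-] / [HA] = 0.2340 / 0.3040 = 0.7697
log10(ratio) = -0.1137
pH = pKa + log10(ratio) = 4.3980 - 0.1137 = 4.2843


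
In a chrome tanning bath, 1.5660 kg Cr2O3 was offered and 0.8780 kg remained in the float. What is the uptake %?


Formula: Uptake = (offered - residual) / offered * 100
Substituting: Uptake = (1.5660 - 0.8780) / 1.5660 * 100
Result: 43.9336 %


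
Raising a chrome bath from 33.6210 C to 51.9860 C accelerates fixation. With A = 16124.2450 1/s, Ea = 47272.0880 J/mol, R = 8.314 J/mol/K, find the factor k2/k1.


T1 = 33.6210 + 273.15 = 306.7710 K; T2 = 51.9860 + 273.15 = 325.1360 K
k1 = A * exp(-Ea/(R*T1)) = 16124.2450 * exp(-47272.0880/(8.314*306.7710)) = 1.4390e-04 1/s
k2 = A * exp(-Ea/(R*T2)) = 16124.2450 * exp(-47272.0880/(8.314*325.1360)) = 4.0994e-04 1/s
k2/k1 = 4.0994e-04 / 1.4390e-04 = 2.8488


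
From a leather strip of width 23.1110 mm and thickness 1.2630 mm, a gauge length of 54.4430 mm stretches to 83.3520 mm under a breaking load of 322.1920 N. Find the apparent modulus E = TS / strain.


TS = F / (w * t) = 322.1920 / (23.1110 * 1.2630) = 11.0381 N/mm^2
strain = (Lf - L0) / L0 = (83.3520 - 54.4430) / 54.4430 = 0.5310
E = TS / strain = 11.0381 / 0.5310 = 20.7875 N/mm^2


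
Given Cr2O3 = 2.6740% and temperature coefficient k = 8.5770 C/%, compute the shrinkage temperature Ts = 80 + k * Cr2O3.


Formula: Ts = 80 + k * Cr2O3
Substituting: Ts = 80 + 8.5770 * 2.6740
Result: 102.9349 C


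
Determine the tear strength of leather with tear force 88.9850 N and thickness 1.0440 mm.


Formula: Tear strength = force / thickness
Substituting: Tear strength = 88.9850 / 1.0440
Result: 85.2347 N/mm


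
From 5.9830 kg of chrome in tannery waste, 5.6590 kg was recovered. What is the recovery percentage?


Formula: Recovery = recovered / input * 100
Substituting: Recovery = 5.6590 / 5.9830 * 100
Result: 94.5847 %


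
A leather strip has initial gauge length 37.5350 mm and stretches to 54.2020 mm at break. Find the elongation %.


Formula: Elongation = (Lf - L0) / L0 * 100
Substituting: Elongation = (54.2020 - 37.5350) / 37.5350 * 100
Result: 44.4039 %


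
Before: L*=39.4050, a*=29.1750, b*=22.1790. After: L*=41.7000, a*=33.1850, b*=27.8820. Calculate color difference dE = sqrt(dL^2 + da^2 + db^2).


dL = 2.2950, da = 4.0100, db = 5.7030
dE = sqrt(2.2950^2 + 4.0100^2 + 5.7030^2) = 7.3397


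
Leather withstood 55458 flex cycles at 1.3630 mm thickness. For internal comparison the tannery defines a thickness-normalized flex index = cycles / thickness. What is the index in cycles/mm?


Formula: Index = cycles / thickness
Substituting: Index = 55458 / 1.3630
Result: 40688.1878 cycles/mm


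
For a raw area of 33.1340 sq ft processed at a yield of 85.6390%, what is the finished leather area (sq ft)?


Formula: finished = raw * yield / 100
Substituting: finished = 33.1340 * 85.6390 / 100
Result: 28.3756 sq ft


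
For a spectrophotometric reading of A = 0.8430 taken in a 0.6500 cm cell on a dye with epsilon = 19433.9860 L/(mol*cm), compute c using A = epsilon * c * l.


Formula: c = A / (epsilon * l)
Substituting: c = 0.8430 / (19433.9860 * 0.6500)
Result: 6.6735e-05 mol/L


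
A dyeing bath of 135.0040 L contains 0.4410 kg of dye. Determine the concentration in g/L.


Formula: Conc = dye_mass(kg) / volume(L) * 1000
Substituting: Conc = 0.4410 / 135.0040 * 1000
Result: 3.2666 g/L


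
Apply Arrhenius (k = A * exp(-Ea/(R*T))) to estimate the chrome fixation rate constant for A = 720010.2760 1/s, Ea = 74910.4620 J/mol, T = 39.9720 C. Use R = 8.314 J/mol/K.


T_K = T_C + 273.15 = 39.9720 + 273.15 = 313.1220 K
exponent = -Ea / (R * T_K) = -74910.4620 / (8.314 * 313.1220) = -28.7752
k = A * exp(exponent) = 720010.2760 * exp(-28.7752) = 2.2930e-07 1/s


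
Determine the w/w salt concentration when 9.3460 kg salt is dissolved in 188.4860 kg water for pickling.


Formula: Conc = salt / (water + salt) * 100
Substituting: Conc = 9.3460 / (188.4860 + 9.3460) * 100
Result: 4.7242 %


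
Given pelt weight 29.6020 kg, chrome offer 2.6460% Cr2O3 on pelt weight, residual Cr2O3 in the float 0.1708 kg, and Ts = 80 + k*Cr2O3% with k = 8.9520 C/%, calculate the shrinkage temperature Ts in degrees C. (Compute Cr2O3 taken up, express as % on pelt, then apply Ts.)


Offered = pelt * offer_pct / 100 = 29.6020 * 2.6460 / 100 = 0.7833 kg
Uptake = offered - residual = 0.7833 - 0.1708 = 0.6125 kg
Cr2O3% on pelt = uptake / pelt * 100 = 0.6125 / 29.6020 * 100 = 2.0690 %
Ts = 80 + k * Cr2O3% = 80 + 8.9520 * 2.0690 = 98.5218 C


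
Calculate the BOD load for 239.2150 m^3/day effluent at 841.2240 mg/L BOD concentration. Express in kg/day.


Formula: BOD_load = volume * conc / 1000
Substituting: BOD_load = 239.2150 * 841.2240 / 1000
Result: 201.2334 kg/day


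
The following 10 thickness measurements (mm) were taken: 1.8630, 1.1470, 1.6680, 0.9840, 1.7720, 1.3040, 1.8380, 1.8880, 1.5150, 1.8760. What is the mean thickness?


Formula: Average = sum / n
Substituting: Average = 15.8550 / 10
Result: 1.5855 mm


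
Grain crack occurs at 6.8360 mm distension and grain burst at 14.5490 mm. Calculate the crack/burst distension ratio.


Formula: Ratio = crack / burst
Substituting: Ratio = 6.8360 / 14.5490
Result: 0.4699


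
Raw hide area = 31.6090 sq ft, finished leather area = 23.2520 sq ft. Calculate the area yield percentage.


Formula: Yield = finished / raw * 100
Substituting: Yield = 23.2520 / 31.6090 * 100
Result: 73.5613 %


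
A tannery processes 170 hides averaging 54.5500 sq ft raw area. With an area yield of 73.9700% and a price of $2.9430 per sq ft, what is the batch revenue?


Raw_total = N * avg_area = 170 * 54.5500 = 9273.5000 sq ft
Finished = Raw_total * yield / 100 = 9273.5000 * 73.9700 / 100 = 6859.6080 sq ft
Value = Finished * price = 6859.6080 * 2.9430 = 20187.8262 $


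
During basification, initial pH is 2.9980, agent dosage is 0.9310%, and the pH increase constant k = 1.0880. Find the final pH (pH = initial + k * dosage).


Formula: pH_final = pH_initial + k * base_pct
Substituting: pH_final = 2.9980 + 1.0880 * 0.9310
Result: 4.0109


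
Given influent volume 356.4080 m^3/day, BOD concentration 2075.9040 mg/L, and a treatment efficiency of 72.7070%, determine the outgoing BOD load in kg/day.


Load_in = volume * conc / 1000 = 356.4080 * 2075.9040 / 1000 = 739.8688 kg/day
Removed = Load_in * eff / 100 = 739.8688 * 72.7070 / 100 = 537.9364 kg/day
Load_out = Load_in - Removed = 739.8688 - 537.9364 = 201.9324 kg/day


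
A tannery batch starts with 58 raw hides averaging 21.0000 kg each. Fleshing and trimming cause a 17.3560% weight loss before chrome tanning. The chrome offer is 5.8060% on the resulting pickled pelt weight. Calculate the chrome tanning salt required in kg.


Total_raw = N * avg_wt = 58 * 21.0000 = 1218.0000 kg
Substrate = Total_raw * (1 - loss/100) = 1218.0000 * (1 - 17.3560/100) = 1006.6039 kg
Chrome = Substrate * pct / 100 = 1006.6039 * 5.8060 / 100 = 58.4434 kg


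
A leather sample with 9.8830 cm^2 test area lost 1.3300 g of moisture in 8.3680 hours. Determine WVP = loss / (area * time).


Formula: WVP = loss / (area * time)
Substituting: WVP = 1.3300 / (9.8830 * 8.3680)
Result: 0.016082 g/(cm^2*hr)


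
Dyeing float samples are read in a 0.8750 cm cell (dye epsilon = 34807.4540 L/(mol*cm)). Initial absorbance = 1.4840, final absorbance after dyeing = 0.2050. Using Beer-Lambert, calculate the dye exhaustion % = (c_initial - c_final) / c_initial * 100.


c_initial = A_i / (epsilon * l) = 1.4840 / (34807.4540 * 0.8750) = 4.8725e-05 mol/L
c_final = A_f / (epsilon * l) = 0.2050 / (34807.4540 * 0.8750) = 6.7309e-06 mol/L
Exhaustion = (c_initial - c_final) / c_initial * 100 = (4.8725e-05 - 6.7309e-06) / 4.8725e-05 * 100 = 86.1860 %


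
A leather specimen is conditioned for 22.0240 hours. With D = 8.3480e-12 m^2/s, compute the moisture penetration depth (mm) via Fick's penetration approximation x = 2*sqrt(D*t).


t = 22.0240 hr * 3600 = 79286.4000 s
D * t = 8.3480e-12 * 79286.4000 = 6.6188e-07
x = 2 * sqrt(D*t) = 2 * sqrt(6.6188e-07) = 0.00162712 m = 1.6271 mm


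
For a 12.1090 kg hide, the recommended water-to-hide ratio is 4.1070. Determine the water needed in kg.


Formula: Water = hide_weight * ratio
Substituting: Water = 12.1090 * 4.1070
Result: 49.7317 kg


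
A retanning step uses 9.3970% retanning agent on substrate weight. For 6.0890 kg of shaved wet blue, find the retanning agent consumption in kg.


Formula: Retan = substrate * pct / 100
Substituting: Retan = 6.0890 * 9.3970 / 100
Result: 0.5722 kg


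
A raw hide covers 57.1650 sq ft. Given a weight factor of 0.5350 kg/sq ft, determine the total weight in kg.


Formula: Weight = area * weight_per_sqft
Substituting: Weight = 57.1650 * 0.5350
Result: 30.5833 kg


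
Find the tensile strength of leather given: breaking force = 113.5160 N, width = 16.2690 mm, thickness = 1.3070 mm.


Formula: TS = force / (width * thickness)
Substituting: TS = 113.5160 / (16.2690 * 1.3070)
Result: 5.3385 N/mm^2


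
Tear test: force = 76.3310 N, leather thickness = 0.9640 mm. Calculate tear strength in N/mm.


Formula: Tear strength = force / thickness
Substituting: Tear strength = 76.3310 / 0.9640
Result: 79.1815 N/mm


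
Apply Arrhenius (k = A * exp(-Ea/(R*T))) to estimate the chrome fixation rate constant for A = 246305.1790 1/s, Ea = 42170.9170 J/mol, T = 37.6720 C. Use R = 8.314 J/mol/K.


T_K = T_C + 273.15 = 37.6720 + 273.15 = 310.8220 K
exponent = -Ea / (R * T_K) = -42170.9170 / (8.314 * 310.8220) = -16.3189
k = A * exp(exponent) = 246305.1790 * exp(-16.3189) = 0.0201493 1/s


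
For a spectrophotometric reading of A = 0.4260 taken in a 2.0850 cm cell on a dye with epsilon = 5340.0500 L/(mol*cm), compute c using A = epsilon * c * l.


Formula: c = A / (epsilon * l)
Substituting: c = 0.4260 / (5340.0500 * 2.0850)
Result: 3.8261e-05 mol/L


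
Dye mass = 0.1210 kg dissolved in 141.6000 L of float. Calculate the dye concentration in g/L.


Formula: Conc = dye_mass(kg) / volume(L) * 1000
Substituting: Conc = 0.1210 / 141.6000 * 1000
Result: 0.8545 g/L


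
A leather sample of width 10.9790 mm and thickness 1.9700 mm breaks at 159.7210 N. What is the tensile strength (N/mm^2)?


Formula: TS = force / (width * thickness)
Substituting: TS = 159.7210 / (10.9790 * 1.9700)
Result: 7.3847 N/mm^2


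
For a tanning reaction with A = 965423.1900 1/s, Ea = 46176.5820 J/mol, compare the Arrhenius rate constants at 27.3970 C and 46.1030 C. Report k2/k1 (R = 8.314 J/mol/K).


T1 = 27.3970 + 273.15 = 300.5470 K; T2 = 46.1030 + 273.15 = 319.2530 K
k1 = A * exp(-Ea/(R*T1)) = 965423.1900 * exp(-46176.5820/(8.314*300.5470)) = 0.00909921 1/s
k2 = A * exp(-Ea/(R*T2)) = 965423.1900 * exp(-46176.5820/(8.314*319.2530)) = 0.0268692 1/s
k2/k1 = 0.0268692 / 0.00909921 = 2.9529


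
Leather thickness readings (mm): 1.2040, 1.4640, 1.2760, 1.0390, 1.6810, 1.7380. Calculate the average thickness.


Formula: Average = sum / n
Substituting: Average = 8.4020 / 6
Result: 1.4003 mm


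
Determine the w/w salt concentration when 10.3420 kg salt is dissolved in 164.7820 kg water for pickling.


Formula: Conc = salt / (water + salt) * 100
Substituting: Conc = 10.3420 / (164.7820 + 10.3420) * 100
Result: 5.9055 %


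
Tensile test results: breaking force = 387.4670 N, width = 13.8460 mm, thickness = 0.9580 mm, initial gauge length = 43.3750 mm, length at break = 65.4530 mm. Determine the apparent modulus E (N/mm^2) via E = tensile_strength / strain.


TS = F / (w * t) = 387.4670 / (13.8460 * 0.9580) = 29.2109 N/mm^2
strain = (Lf - L0) / L0 = (65.4530 - 43.3750) / 43.3750 = 0.5090
E = TS / strain = 29.2109 / 0.5090 = 57.3885 N/mm^2


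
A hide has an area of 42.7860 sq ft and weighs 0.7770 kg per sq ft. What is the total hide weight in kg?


Formula: Weight = area * weight_per_sqft
Substituting: Weight = 42.7860 * 0.7770
Result: 33.2447 kg


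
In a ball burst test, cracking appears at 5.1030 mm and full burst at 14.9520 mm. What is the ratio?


Formula: Ratio = crack / burst
Substituting: Ratio = 5.1030 / 14.9520
Result: 0.3413


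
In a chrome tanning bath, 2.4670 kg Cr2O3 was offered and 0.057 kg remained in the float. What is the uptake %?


Formula: Uptake = (offered - residual) / offered * 100
Substituting: Uptake = (2.4670 - 0.057) / 2.4670 * 100
Result: 97.6895 %


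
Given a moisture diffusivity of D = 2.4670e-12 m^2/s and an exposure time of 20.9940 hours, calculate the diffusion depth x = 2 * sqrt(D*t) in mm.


t = 20.9940 hr * 3600 = 75578.4000 s
D * t = 2.4670e-12 * 75578.4000 = 1.8645e-07
x = 2 * sqrt(D*t) = 2 * sqrt(1.8645e-07) = 8.6360e-04 m = 0.8636 mm


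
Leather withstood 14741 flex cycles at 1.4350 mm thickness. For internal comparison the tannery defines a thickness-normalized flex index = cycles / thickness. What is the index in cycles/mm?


Formula: Index = cycles / thickness
Substituting: Index = 14741 / 1.4350
Result: 10272.4739 cycles/mm


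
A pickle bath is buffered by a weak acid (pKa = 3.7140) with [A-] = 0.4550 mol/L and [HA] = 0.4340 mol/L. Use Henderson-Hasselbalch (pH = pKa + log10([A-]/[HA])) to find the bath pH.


ratio = [A-] / [HA] = 0.4550 / 0.4340 = 1.0484
log10(ratio) = 0.0205217
pH = pKa + log10(ratio) = 3.7140 + 0.0205217 = 3.7345


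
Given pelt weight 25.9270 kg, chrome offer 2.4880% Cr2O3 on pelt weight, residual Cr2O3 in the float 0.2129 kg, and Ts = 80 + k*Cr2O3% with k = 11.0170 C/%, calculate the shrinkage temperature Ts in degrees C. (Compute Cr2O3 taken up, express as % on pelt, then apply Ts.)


Offered = pelt * offer_pct / 100 = 25.9270 * 2.4880 / 100 = 0.6451 kg
Uptake = offered - residual = 0.6451 - 0.2129 = 0.4322 kg
Cr2O3% on pelt = uptake / pelt * 100 = 0.4322 / 25.9270 * 100 = 1.6668 %
Ts = 80 + k * Cr2O3% = 80 + 11.0170 * 1.6668 = 98.3637 C


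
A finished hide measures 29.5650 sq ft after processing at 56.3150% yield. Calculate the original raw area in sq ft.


Formula: raw = finished * 100 / yield
Substituting: raw = 29.5650 * 100 / 56.3150
Result: 52.4993 sq ft


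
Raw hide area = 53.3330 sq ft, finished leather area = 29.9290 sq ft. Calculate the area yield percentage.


Formula: Yield = finished / raw * 100
Substituting: Yield = 29.9290 / 53.3330 * 100
Result: 56.1172 %


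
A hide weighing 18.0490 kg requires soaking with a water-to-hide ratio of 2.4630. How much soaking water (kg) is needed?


Formula: Water = hide_weight * ratio
Substituting: Water = 18.0490 * 2.4630
Result: 44.4547 kg


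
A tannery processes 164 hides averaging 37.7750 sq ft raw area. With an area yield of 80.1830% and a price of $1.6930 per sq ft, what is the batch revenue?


Raw_total = N * avg_area = 164 * 37.7750 = 6195.1000 sq ft
Finished = Raw_total * yield / 100 = 6195.1000 * 80.1830 / 100 = 4967.4170 sq ft
Value = Finished * price = 4967.4170 * 1.6930 = 8409.8370 $


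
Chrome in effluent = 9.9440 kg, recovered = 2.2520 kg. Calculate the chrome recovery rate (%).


Formula: Recovery = recovered / input * 100
Substituting: Recovery = 2.2520 / 9.9440 * 100
Result: 22.6468 %


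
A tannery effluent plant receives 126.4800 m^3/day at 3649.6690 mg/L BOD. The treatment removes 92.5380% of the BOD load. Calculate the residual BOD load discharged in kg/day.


Load_in = volume * conc / 1000 = 126.4800 * 3649.6690 / 1000 = 461.6101 kg/day
Removed = Load_in * eff / 100 = 461.6101 * 92.5380 / 100 = 427.1648 kg/day
Load_out = Load_in - Removed = 461.6101 - 427.1648 = 34.4453 kg/day


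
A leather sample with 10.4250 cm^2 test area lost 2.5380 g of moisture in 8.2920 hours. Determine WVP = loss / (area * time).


Formula: WVP = loss / (area * time)
Substituting: WVP = 2.5380 / (10.4250 * 8.2920)
Result: 0.02936 g/(cm^2*hr)


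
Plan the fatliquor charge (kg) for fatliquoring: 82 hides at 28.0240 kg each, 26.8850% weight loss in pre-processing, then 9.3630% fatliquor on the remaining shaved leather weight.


Total_raw = N * avg_wt = 82 * 28.0240 = 2297.9680 kg
Substrate = Total_raw * (1 - loss/100) = 2297.9680 * (1 - 26.8850/100) = 1680.1593 kg
Fat = Substrate * pct / 100 = 1680.1593 * 9.3630 / 100 = 157.3133 kg


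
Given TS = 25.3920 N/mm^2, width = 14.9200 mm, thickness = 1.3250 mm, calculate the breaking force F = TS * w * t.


Formula: F = TS * w * t
Substituting: F = 25.3920 * 14.9200 * 1.3250
Result: 501.9744 N


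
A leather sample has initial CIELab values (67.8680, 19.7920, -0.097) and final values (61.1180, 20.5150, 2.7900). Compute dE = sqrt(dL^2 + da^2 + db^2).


dL = -6.7500, da = 0.7230, db = 2.8870
dE = sqrt((-6.7500)^2 + 0.7230^2 + 2.8870^2) = 7.3770


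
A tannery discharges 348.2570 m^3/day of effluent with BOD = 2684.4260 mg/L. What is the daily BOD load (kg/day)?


Formula: BOD_load = volume * conc / 1000
Substituting: BOD_load = 348.2570 * 2684.4260 / 1000
Result: 934.8701 kg/day


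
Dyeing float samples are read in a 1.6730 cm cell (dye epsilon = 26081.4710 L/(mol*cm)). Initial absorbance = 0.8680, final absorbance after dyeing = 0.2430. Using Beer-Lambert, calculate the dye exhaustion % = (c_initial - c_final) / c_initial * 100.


c_initial = A_i / (epsilon * l) = 0.8680 / (26081.4710 * 1.6730) = 1.9893e-05 mol/L
c_final = A_f / (epsilon * l) = 0.2430 / (26081.4710 * 1.6730) = 5.5690e-06 mol/L
Exhaustion = (c_initial - c_final) / c_initial * 100 = (1.9893e-05 - 5.5690e-06) / 1.9893e-05 * 100 = 72.0046 %


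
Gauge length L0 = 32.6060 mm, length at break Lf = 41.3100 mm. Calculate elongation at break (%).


Formula: Elongation = (Lf - L0) / L0 * 100
Substituting: Elongation = (41.3100 - 32.6060) / 32.6060 * 100
Result: 26.6945 %


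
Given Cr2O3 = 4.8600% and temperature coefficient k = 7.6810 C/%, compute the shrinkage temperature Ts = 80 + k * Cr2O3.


Formula: Ts = 80 + k * Cr2O3
Substituting: Ts = 80 + 7.6810 * 4.8600
Result: 117.3297 C


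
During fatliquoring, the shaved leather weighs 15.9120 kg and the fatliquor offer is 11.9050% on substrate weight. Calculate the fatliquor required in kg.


Formula: Fat = substrate * pct / 100
Substituting: Fat = 15.9120 * 11.9050 / 100
Result: 1.8943 kg


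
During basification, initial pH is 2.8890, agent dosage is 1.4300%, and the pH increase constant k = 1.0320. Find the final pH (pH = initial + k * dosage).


Formula: pH_final = pH_initial + k * base_pct
Substituting: pH_final = 2.8890 + 1.0320 * 1.4300
Result: 4.3648


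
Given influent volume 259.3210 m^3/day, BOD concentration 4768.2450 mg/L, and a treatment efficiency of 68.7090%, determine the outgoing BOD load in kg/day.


Load_in = volume * conc / 1000 = 259.3210 * 4768.2450 / 1000 = 1236.5061 kg/day
Removed = Load_in * eff / 100 = 1236.5061 * 68.7090 / 100 = 849.5909 kg/day
Load_out = Load_in - Removed = 1236.5061 - 849.5909 = 386.9151 kg/day


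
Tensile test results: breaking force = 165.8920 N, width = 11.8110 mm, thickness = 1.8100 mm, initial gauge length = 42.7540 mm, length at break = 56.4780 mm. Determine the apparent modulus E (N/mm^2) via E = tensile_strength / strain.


TS = F / (w * t) = 165.8920 / (11.8110 * 1.8100) = 7.7600 N/mm^2
strain = (Lf - L0) / L0 = (56.4780 - 42.7540) / 42.7540 = 0.3210
E = TS / strain = 7.7600 / 0.3210 = 24.1744 N/mm^2


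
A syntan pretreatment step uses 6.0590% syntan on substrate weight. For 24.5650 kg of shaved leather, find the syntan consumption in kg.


Formula: Syntan = substrate * pct / 100
Substituting: Syntan = 24.5650 * 6.0590 / 100
Result: 1.4884 kg


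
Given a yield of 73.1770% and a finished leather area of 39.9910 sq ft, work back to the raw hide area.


Formula: raw = finished * 100 / yield
Substituting: raw = 39.9910 * 100 / 73.1770
Result: 54.6497 sq ft


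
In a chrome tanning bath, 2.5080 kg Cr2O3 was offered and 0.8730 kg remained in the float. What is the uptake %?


Formula: Uptake = (offered - residual) / offered * 100
Substituting: Uptake = (2.5080 - 0.8730) / 2.5080 * 100
Result: 65.1914 %


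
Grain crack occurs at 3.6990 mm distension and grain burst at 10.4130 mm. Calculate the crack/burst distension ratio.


Formula: Ratio = crack / burst
Substituting: Ratio = 3.6990 / 10.4130
Result: 0.3552


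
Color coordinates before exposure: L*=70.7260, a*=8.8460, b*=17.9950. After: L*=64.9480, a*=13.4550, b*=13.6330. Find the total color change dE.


dL = -5.7780, da = 4.6090, db = -4.3620
dE = sqrt((-5.7780)^2 + 4.6090^2 + (-4.3620)^2) = 8.5823


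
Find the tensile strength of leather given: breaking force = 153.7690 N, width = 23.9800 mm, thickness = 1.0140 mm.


Formula: TS = force / (width * thickness)
Substituting: TS = 153.7690 / (23.9800 * 1.0140)
Result: 6.3239 N/mm^2


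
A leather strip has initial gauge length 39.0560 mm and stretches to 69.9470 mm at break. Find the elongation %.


Formula: Elongation = (Lf - L0) / L0 * 100
Substituting: Elongation = (69.9470 - 39.0560) / 39.0560 * 100
Result: 79.0941 %


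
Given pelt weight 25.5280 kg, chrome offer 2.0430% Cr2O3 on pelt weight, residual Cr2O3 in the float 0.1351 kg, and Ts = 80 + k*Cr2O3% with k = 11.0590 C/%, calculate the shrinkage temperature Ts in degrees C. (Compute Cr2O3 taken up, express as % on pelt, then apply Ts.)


Offered = pelt * offer_pct / 100 = 25.5280 * 2.0430 / 100 = 0.5215 kg
Uptake = offered - residual = 0.5215 - 0.1351 = 0.3864 kg
Cr2O3% on pelt = uptake / pelt * 100 = 0.3864 / 25.5280 * 100 = 1.5138 %
Ts = 80 + k * Cr2O3% = 80 + 11.0590 * 1.5138 = 96.7409 C


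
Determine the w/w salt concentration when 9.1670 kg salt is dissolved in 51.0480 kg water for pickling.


Formula: Conc = salt / (water + salt) * 100
Substituting: Conc = 9.1670 / (51.0480 + 9.1670) * 100
Result: 15.2238 %


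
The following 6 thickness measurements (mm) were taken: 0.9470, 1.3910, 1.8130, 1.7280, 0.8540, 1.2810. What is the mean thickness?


Formula: Average = sum / n
Substituting: Average = 8.0140 / 6
Result: 1.3357 mm


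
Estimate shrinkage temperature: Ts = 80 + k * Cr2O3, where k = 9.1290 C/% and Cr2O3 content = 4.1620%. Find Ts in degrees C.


Formula: Ts = 80 + k * Cr2O3
Substituting: Ts = 80 + 9.1290 * 4.1620
Result: 117.9949 C


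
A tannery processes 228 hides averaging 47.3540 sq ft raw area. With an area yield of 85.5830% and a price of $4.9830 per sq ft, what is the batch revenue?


Raw_total = N * avg_area = 228 * 47.3540 = 10796.7120 sq ft
Finished = Raw_total * yield / 100 = 10796.7120 * 85.5830 / 100 = 9240.1500 sq ft
Value = Finished * price = 9240.1500 * 4.9830 = 46043.6676 $


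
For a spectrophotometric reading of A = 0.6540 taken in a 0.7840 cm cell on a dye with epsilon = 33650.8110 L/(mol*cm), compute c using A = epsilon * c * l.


Formula: c = A / (epsilon * l)
Substituting: c = 0.6540 / (33650.8110 * 0.7840)
Result: 2.4789e-05 mol/L


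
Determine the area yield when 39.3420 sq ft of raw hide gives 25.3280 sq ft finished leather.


Formula: Yield = finished / raw * 100
Substituting: Yield = 25.3280 / 39.3420 * 100
Result: 64.3790 %


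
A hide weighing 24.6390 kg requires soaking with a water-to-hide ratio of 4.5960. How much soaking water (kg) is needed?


Formula: Water = hide_weight * ratio
Substituting: Water = 24.6390 * 4.5960
Result: 113.2408 kg


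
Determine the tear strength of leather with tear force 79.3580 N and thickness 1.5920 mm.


Formula: Tear strength = force / thickness
Substituting: Tear strength = 79.3580 / 1.5920
Result: 49.8480 N/mm


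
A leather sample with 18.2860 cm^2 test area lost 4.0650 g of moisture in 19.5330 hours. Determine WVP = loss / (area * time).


Formula: WVP = loss / (area * time)
Substituting: WVP = 4.0650 / (18.2860 * 19.5330)
Result: 0.0113808 g/(cm^2*hr)


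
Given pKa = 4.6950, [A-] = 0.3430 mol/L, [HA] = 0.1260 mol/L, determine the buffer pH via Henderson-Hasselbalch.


ratio = [A-] / [HA] = 0.3430 / 0.1260 = 2.7222
log10(ratio) = 0.4349
pH = pKa + log10(ratio) = 4.6950 + 0.4349 = 5.1299


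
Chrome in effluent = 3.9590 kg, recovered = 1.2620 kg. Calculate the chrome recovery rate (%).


Formula: Recovery = recovered / input * 100
Substituting: Recovery = 1.2620 / 3.9590 * 100
Result: 31.8767 %


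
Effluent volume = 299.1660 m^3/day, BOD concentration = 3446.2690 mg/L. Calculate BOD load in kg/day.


Formula: BOD_load = volume * conc / 1000
Substituting: BOD_load = 299.1660 * 3446.2690 / 1000
Result: 1031.0065 kg/day


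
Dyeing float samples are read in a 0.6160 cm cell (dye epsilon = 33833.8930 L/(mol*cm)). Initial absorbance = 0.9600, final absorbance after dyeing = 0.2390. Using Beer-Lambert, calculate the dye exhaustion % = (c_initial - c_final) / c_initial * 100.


c_initial = A_i / (epsilon * l) = 0.9600 / (33833.8930 * 0.6160) = 4.6062e-05 mol/L
c_final = A_f / (epsilon * l) = 0.2390 / (33833.8930 * 0.6160) = 1.1467e-05 mol/L
Exhaustion = (c_initial - c_final) / c_initial * 100 = (4.6062e-05 - 1.1467e-05) / 4.6062e-05 * 100 = 75.1042 %


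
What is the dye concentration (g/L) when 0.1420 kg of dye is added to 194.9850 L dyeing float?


Formula: Conc = dye_mass(kg) / volume(L) * 1000
Substituting: Conc = 0.1420 / 194.9850 * 1000
Result: 0.7283 g/L


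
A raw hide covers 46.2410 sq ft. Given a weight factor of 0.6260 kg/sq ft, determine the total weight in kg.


Formula: Weight = area * weight_per_sqft
Substituting: Weight = 46.2410 * 0.6260
Result: 28.9469 kg


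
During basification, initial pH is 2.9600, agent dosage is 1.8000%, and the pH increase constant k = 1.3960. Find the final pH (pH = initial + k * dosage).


Formula: pH_final = pH_initial + k * base_pct
Substituting: pH_final = 2.9600 + 1.3960 * 1.8000
Result: 5.4728


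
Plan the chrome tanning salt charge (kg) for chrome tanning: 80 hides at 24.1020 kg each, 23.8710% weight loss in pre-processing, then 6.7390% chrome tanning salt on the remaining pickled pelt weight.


Total_raw = N * avg_wt = 80 * 24.1020 = 1928.1600 kg
Substrate = Total_raw * (1 - loss/100) = 1928.1600 * (1 - 23.8710/100) = 1467.8889 kg
Chrome = Substrate * pct / 100 = 1467.8889 * 6.7390 / 100 = 98.9210 kg


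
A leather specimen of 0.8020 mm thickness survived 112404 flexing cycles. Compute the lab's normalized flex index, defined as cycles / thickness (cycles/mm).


Formula: Index = cycles / thickness
Substituting: Index = 112404 / 0.8020
Result: 140154.6135 cycles/mm


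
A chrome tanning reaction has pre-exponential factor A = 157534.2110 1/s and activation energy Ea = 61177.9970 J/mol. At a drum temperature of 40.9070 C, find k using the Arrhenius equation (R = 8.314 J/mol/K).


T_K = T_C + 273.15 = 40.9070 + 273.15 = 314.0570 K
exponent = -Ea / (R * T_K) = -61177.9970 / (8.314 * 314.0570) = -23.4302
k = A * exp(exponent) = 157534.2110 * exp(-23.4302) = 1.0514e-05 1/s


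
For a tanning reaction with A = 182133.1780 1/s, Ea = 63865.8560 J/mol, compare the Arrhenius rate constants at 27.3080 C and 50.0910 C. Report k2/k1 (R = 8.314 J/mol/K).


T1 = 27.3080 + 273.15 = 300.4580 K; T2 = 50.0910 + 273.15 = 323.2410 K
k1 = A * exp(-Ea/(R*T1)) = 182133.1780 * exp(-63865.8560/(8.314*300.4580)) = 1.4352e-06 1/s
k2 = A * exp(-Ea/(R*T2)) = 182133.1780 * exp(-63865.8560/(8.314*323.2410)) = 8.6999e-06 1/s
k2/k1 = 8.6999e-06 / 1.4352e-06 = 6.0619


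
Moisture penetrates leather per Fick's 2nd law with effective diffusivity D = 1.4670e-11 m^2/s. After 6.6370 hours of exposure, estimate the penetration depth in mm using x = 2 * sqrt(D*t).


t = 6.6370 hr * 3600 = 23893.2000 s
D * t = 1.4670e-11 * 23893.2000 = 3.5051e-07
x = 2 * sqrt(D*t) = 2 * sqrt(3.5051e-07) = 0.00118408 m = 1.1841 mm


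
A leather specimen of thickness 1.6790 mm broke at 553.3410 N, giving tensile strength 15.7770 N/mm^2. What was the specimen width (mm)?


Formula: w = F / (TS * t)
Substituting: w = 553.3410 / (15.7770 * 1.6790)
Result: 20.8890 mm


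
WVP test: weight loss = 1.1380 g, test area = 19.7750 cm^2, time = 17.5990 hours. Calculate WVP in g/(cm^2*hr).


Formula: WVP = loss / (area * time)
Substituting: WVP = 1.1380 / (19.7750 * 17.5990)
Result: 0.00326992 g/(cm^2*hr)


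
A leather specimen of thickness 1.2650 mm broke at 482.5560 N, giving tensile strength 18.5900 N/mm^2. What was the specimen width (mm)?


Formula: w = F / (TS * t)
Substituting: w = 482.5560 / (18.5900 * 1.2650)
Result: 20.5200 mm


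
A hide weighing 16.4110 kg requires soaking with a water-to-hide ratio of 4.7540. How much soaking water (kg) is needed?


Formula: Water = hide_weight * ratio
Substituting: Water = 16.4110 * 4.7540
Result: 78.0179 kg


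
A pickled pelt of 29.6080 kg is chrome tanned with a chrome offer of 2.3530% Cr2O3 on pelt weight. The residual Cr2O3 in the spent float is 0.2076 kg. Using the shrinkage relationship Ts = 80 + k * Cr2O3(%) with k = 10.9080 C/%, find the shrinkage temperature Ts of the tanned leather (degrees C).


Offered = pelt * offer_pct / 100 = 29.6080 * 2.3530 / 100 = 0.6967 kg
Uptake = offered - residual = 0.6967 - 0.2076 = 0.4891 kg
Cr2O3% on pelt = uptake / pelt * 100 = 0.4891 / 29.6080 * 100 = 1.6518 %
Ts = 80 + k * Cr2O3% = 80 + 10.9080 * 1.6518 = 98.0183 C


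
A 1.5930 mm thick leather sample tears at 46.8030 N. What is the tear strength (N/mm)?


Formula: Tear strength = force / thickness
Substituting: Tear strength = 46.8030 / 1.5930
Result: 29.3804 N/mm


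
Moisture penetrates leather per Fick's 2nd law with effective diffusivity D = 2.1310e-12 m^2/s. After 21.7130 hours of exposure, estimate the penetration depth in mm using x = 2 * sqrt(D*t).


t = 21.7130 hr * 3600 = 78166.8000 s
D * t = 2.1310e-12 * 78166.8000 = 1.6657e-07
x = 2 * sqrt(D*t) = 2 * sqrt(1.6657e-07) = 8.1627e-04 m = 0.8163 mm
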